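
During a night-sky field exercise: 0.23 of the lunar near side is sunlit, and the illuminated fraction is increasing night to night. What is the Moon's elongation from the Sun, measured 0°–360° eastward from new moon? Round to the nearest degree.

57°

cos θ = 1 − 2f = 0.540, giving a principal value of 57.3°.
Before full moon the principal value applies: θ = 57.3°.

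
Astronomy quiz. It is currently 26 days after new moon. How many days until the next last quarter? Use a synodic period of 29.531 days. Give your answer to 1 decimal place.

25.7 days

Last quarter is 0.75 of the way through the cycle: age 0.75 × 29.531 = 22.148 d.
Already past this cycle's last quarter; the next is at 22.148 + 29.531 = 51.679 d, so 51.679 − 26 = 25.679 days.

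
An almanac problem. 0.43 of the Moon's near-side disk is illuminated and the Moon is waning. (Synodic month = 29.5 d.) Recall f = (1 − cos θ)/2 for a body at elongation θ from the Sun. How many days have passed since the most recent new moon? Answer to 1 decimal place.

From f = (1 − cos θ)/2: cos θ = 1 − 2×0.43 = 0.140; arccos → 82.0°.
Waning ⇒ past full, so θ = 360° − 82.0° = 278.0°.
That fraction of the synodic month is 278.0/360 × 29.5 d ≈ 22.78 d.

22.8 days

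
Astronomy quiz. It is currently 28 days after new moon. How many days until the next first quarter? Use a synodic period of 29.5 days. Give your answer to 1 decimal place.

First quarter occurs at elongation 90°, i.e. at age 29.5 × 90/360 = 7.375 d.
Already past this cycle's first quarter; the next is at 7.375 + 29.5 = 36.875 d, so 36.875 − 28 = 8.875 days.

8.9 days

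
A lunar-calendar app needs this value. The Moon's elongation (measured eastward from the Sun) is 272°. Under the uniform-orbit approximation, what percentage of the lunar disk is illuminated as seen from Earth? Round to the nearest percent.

48%

cos 272° = 0.035, so f = (1 − 0.035)/2 = 0.483, i.e. 48%.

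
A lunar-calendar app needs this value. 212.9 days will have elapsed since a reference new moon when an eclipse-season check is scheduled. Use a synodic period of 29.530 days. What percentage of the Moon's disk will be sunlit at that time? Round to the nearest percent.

212.9 d spans 7 complete synodic months (7 × 29.530 = 206.71 d) plus 6.19 d.
The Moon has covered 6.19/29.530 of its cycle, so θ ≈ 360° × 6.19/29.530 = 75.5°.
With cos θ = 0.251, the lit fraction is (1 − 0.251)/2 ≈ 0.374, so 37%.

37%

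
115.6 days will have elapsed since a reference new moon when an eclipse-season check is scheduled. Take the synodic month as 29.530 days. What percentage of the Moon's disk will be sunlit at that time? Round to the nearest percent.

7%

Reduce mod P: 115.6 − 3×29.530 = 27.01 d into the current lunation.
Elongation θ = 360° × 27.01/29.530 ≈ 329.3°.
Illuminated fraction = (1 − cos 329.3°)/2 = (1 − 0.860)/2 ≈ 0.070, so 7%.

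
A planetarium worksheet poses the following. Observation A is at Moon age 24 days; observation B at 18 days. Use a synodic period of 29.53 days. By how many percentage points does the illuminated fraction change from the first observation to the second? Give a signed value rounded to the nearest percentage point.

+58 percentage points

First observation: θ = 360°·24/29.53 = 292.6°, so f = 0.308.
Second observation: θ = 219.4°, f = 0.886.
Δf = 0.886 − 0.308 = +0.578, i.e. +58 pp.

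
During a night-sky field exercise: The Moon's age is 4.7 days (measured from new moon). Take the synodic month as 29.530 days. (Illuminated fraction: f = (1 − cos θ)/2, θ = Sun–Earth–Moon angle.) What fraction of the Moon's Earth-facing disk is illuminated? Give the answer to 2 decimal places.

Elongation θ = 360° × 4.7/29.530 ≈ 57.3°.
With cos θ = 0.540, the lit fraction is (1 − 0.540)/2 ≈ 0.230.

0.23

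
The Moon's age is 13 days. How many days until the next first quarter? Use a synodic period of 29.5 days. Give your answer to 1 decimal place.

First quarter occurs at elongation 90°, i.e. at age 29.5 × 90/360 = 7.375 d.
Already past this cycle's first quarter; the next is at 7.375 + 29.5 = 36.875 d, so 36.875 − 13 = 23.875 days.

23.9 days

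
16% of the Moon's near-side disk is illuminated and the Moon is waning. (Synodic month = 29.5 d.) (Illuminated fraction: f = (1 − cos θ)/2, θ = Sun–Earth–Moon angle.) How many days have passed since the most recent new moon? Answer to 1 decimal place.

Invert f = (1 − cos θ)/2 to get cos θ = 1 − 2(0.16) = 0.680, hence θ₀ = arccos 0.680 = 47.2°.
A waning Moon lies in 180°–360°, so θ = 360° − 47.2° = 312.8°.
That fraction of the synodic month is 312.8/360 × 29.5 d ≈ 25.64 d.

25.6 days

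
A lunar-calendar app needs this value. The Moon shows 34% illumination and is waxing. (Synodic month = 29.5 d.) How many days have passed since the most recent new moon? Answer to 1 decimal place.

5.8 days

Invert f = (1 − cos θ)/2 to get cos θ = 1 − 2(0.34) = 0.320, hence θ₀ = arccos 0.320 = 71.3°.
Waxing ⇒ before full, so θ = 71.3°.
That fraction of the synodic month is 71.3/360 × 29.5 d ≈ 5.85 d.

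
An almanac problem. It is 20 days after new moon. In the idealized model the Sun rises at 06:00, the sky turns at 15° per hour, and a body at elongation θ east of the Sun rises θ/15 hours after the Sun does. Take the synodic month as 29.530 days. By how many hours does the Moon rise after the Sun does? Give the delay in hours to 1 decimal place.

The Moon has covered 20/29.530 of its cycle, so θ ≈ 360° × 20/29.530 = 243.8°.
The Moon trails the Sun by θ/15 = 243.8/15 ≈ 16.25 hours.
So the Moon rises 16.25 h after the Sun.

16.3 h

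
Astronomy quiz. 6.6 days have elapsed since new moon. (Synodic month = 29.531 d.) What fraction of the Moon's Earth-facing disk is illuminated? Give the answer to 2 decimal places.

Elongation θ = 360° × 6.6/29.531 ≈ 80.5°.
With cos θ = 0.166, the lit fraction is (1 − 0.166)/2 ≈ 0.417.

0.42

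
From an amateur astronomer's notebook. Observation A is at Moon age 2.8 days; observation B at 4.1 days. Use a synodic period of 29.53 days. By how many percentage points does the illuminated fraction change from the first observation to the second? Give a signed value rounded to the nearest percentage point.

θ₁ = 360° × 2.8/29.53 = 34.1°, f₁ = (1 − cos θ₁)/2 = 0.086.
θ₂ = 360° × 4.1/29.53 = 50.0°, f₂ = (1 − cos θ₂)/2 = 0.178.
Change = f₂ − f₁ = +0.092 → +9 percentage points.

+9 percentage points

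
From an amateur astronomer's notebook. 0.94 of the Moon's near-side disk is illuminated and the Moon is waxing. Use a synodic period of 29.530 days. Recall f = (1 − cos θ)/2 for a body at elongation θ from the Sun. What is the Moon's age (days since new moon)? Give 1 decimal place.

12.4 days

Invert f = (1 − cos θ)/2 to get cos θ = 1 − 2(0.94) = -0.880, hence θ₀ = arccos -0.880 = 151.6°.
Before full moon the principal value applies: θ = 151.6°.
Age = 29.530 × 151.6°/360° ≈ 12.44 days.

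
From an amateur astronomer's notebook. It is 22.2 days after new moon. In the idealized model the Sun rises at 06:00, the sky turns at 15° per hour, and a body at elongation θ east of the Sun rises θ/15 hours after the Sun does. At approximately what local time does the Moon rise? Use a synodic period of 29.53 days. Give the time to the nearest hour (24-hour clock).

The Moon has covered 22.2/29.53 of its cycle, so θ ≈ 360° × 22.2/29.53 = 270.6°.
Delay after the Sun = 270.6° / (15°/h) ≈ 18.04 h.
06:00 + 18.04 h ≈ 00:03 → 00:00 to the nearest hour.

00:00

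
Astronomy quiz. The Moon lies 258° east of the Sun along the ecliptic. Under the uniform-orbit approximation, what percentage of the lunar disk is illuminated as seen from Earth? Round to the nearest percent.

Half-versine of 258°: (1 − (-0.208))/2 = 0.604, i.e. 60%.

60%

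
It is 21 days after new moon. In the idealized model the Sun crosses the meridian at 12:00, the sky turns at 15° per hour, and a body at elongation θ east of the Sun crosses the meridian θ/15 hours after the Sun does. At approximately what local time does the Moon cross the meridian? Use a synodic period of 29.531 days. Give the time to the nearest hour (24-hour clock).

The Moon has covered 21/29.531 of its cycle, so θ ≈ 360° × 21/29.531 = 256.0°.
The Moon trails the Sun by θ/15 = 256.0/15 ≈ 17.07 hours.
12:00 + 17.07 h ≈ 05:04 → 05:00 to the nearest hour.

05:00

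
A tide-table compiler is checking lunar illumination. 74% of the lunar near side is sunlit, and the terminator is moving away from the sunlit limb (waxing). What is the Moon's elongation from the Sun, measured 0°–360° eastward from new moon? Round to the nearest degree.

119°

cos θ = 1 − 2f = -0.480, giving a principal value of 118.7°.
Waxing ⇒ before full, so θ = 118.7°.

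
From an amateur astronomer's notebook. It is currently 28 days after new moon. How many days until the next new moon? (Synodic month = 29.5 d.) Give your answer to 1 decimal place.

1.5 days

One full lunation from the last new moon is 29.5 d; remaining = 29.5 − 28 = 1.500 d.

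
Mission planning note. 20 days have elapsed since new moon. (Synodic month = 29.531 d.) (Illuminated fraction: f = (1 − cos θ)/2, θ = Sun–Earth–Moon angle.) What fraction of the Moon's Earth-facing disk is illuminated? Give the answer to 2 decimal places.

Phase angle: θ = 360°·(20 d)/(29.531 d) = 243.8°.
Illuminated fraction = (1 − cos 243.8°)/2 = (1 − (-0.441))/2 ≈ 0.721.

0.72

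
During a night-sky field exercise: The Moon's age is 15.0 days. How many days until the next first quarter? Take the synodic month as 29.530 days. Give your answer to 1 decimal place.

21.9 days

First quarter occurs at elongation 90°, i.e. at age 29.530 × 90/360 = 7.383 d.
Already past this cycle's first quarter; the next is at 7.383 + 29.530 = 36.913 d, so 36.913 − 15.0 = 21.913 days.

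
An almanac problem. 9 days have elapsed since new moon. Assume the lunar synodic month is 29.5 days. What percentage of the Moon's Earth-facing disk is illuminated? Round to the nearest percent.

Elongation θ = 360° × 9/29.5 ≈ 109.8°.
With cos θ = (-0.339), the lit fraction is (1 − (-0.339))/2 ≈ 0.670, so 67%.

67%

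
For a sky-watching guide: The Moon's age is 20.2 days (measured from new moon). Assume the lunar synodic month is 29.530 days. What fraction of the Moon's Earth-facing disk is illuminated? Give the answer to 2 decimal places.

0.70

Elongation θ = 360° × 20.2/29.530 ≈ 246.3°.
Illuminated fraction = (1 − cos 246.3°)/2 = (1 − (-0.403))/2 ≈ 0.701.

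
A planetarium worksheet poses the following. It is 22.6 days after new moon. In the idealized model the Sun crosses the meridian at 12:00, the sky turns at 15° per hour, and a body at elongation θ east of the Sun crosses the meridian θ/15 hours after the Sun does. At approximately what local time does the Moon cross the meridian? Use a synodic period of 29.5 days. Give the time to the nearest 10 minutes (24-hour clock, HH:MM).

06:20

Phase angle: θ = 360°·(22.6 d)/(29.5 d) = 275.8°.
Delay after the Sun = 275.8° / (15°/h) ≈ 18.39 h.
12:00 + 18.386 h ≈ 06:23 → 06:20 to the nearest ten minutes.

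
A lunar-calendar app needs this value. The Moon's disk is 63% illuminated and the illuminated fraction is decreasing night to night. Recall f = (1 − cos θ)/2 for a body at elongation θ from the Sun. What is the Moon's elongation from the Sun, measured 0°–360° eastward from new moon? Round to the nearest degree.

255°

cos θ = 1 − 2f = -0.260, giving a principal value of 105.1°.
Waning ⇒ past full, so θ = 360° − 105.1° = 254.9°.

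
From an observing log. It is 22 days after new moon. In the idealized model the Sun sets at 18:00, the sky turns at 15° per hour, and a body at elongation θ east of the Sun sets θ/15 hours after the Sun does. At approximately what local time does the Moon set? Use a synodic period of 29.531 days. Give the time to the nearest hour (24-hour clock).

Elongation θ = 360° × 22/29.531 ≈ 268.2°.
The Moon trails the Sun by θ/15 = 268.2/15 ≈ 17.88 hours.
18:00 + 17.88 h ≈ 11:53 → 12:00 to the nearest hour.

12:00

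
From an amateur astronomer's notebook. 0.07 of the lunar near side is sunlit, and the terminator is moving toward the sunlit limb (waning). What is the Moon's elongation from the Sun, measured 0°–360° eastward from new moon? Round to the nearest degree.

329°

From f = (1 − cos θ)/2: cos θ = 1 − 2×0.07 = 0.860; arccos → 30.7°.
Waning ⇒ past full, so θ = 360° − 30.7° = 329.3°.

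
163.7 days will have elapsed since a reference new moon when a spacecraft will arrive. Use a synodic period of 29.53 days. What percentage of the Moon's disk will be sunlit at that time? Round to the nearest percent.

Reduce mod P: 163.7 − 5×29.53 = 16.05 d into the current lunation.
Elongation θ = 360° × 16.05/29.53 ≈ 195.7°.
With cos θ = (-0.963), the lit fraction is (1 − (-0.963))/2 ≈ 0.981, so 98%.

98%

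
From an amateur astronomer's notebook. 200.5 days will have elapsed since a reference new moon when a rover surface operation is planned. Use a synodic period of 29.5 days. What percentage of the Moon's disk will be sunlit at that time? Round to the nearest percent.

200.5 d spans 6 complete synodic months (6 × 29.5 = 177.00 d) plus 23.50 d.
Phase angle: θ = 360°·(23.50 d)/(29.5 d) = 286.8°.
With cos θ = 0.289, the lit fraction is (1 − 0.289)/2 ≈ 0.356, so 36%.

36%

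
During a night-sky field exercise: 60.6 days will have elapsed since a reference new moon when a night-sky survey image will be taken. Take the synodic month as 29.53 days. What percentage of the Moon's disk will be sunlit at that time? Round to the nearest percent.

Reduce mod P: 60.6 − 2×29.53 = 1.54 d into the current lunation.
The Moon has covered 1.54/29.53 of its cycle, so θ ≈ 360° × 1.54/29.53 = 18.8°.
Illuminated fraction = (1 − cos 18.8°)/2 = (1 − 0.947)/2 ≈ 0.027, so 3%.

3%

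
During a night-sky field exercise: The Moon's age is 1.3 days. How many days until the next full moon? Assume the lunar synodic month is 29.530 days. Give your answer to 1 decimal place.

Full moon is 0.5 of the way through the cycle: age 0.5 × 29.530 = 14.765 d.
That is 14.765 − 1.3 = 13.465 days ahead.

13.5 days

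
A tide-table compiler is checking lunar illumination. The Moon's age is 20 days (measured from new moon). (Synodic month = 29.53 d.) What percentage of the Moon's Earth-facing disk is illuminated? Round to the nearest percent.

Phase angle: θ = 360°·(20 d)/(29.53 d) = 243.8°.
With cos θ = (-0.441), the lit fraction is (1 − (-0.441))/2 ≈ 0.721, so 72%.

72%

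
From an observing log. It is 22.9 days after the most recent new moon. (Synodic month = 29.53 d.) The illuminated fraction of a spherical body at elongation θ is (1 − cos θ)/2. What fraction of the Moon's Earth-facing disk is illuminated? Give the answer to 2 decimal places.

Phase angle: θ = 360°·(22.9 d)/(29.53 d) = 279.2°.
With cos θ = 0.159, the lit fraction is (1 − 0.159)/2 ≈ 0.420.

0.42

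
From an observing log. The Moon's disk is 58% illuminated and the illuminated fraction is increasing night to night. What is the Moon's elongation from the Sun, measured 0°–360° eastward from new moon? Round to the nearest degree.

99°

cos θ = 1 − 2f = -0.160, giving a principal value of 99.2°.
Before full moon the principal value applies: θ = 99.2°.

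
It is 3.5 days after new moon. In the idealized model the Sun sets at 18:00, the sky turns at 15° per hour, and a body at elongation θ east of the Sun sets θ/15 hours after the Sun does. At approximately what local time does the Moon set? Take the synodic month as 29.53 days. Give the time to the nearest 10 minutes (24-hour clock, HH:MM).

20:50

Phase angle: θ = 360°·(3.5 d)/(29.53 d) = 42.7°.
The Moon trails the Sun by θ/15 = 42.7/15 ≈ 2.84 hours.
18:00 + 2.845 h ≈ 20:51 → 20:50 to the nearest ten minutes.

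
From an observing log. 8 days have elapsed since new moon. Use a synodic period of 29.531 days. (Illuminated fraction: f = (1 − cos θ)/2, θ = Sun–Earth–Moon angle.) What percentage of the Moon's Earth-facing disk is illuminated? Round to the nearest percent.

Phase angle: θ = 360°·(8 d)/(29.531 d) = 97.5°.
cos 97.5° = (-0.131), so f = (1 − (-0.131))/2 = 0.565, so 57%.

57%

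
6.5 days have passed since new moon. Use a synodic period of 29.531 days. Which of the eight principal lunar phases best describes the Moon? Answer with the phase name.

first quarter

At 6.5/29.531 of the cycle, θ ≈ 79° — the first quarter range.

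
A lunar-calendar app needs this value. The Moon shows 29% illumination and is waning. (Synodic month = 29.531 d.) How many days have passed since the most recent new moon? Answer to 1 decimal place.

24.2 days

cos θ = 1 − 2f = 0.420, giving a principal value of 65.2°.
Since the Moon is past full (waning), take the reflex angle: θ = 360° − 65.2° = 294.8°.
At 360°/29.531 d per day, 294.8° corresponds to 24.19 days.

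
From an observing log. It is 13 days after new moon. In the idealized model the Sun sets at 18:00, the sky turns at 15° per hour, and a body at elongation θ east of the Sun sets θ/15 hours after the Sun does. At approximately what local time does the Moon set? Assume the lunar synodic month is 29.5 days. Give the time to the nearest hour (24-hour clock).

05:00

Phase angle: θ = 360°·(13 d)/(29.5 d) = 158.6°.
Delay after the Sun = 158.6° / (15°/h) ≈ 10.58 h.
18:00 + 10.58 h ≈ 04:35 → 05:00 to the nearest hour.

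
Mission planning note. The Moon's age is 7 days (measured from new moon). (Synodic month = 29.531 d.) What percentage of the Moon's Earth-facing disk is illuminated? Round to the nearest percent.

46%

The Moon has covered 7/29.531 of its cycle, so θ ≈ 360° × 7/29.531 = 85.3°.
cos 85.3° = 0.081, so f = (1 − 0.081)/2 = 0.459, so 46%.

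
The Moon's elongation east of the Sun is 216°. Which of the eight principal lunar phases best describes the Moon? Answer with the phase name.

waning gibbous

216° lies in the waning gibbous sector of the 8-phase cycle.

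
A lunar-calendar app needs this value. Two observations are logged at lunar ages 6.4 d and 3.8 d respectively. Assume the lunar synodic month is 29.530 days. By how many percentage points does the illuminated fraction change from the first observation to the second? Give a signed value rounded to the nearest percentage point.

θ₁ = 360° × 6.4/29.530 = 78.0°, f₁ = (1 − cos θ₁)/2 = 0.396.
θ₂ = 360° × 3.8/29.530 = 46.3°, f₂ = (1 − cos θ₂)/2 = 0.155.
Change = f₂ − f₁ = -0.242 → -24 percentage points.

-24 percentage points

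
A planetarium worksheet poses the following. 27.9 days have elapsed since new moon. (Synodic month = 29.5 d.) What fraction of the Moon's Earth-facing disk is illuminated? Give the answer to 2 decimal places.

Phase angle: θ = 360°·(27.9 d)/(29.5 d) = 340.5°.
cos 340.5° = 0.942, so f = (1 − 0.942)/2 = 0.029.

0.03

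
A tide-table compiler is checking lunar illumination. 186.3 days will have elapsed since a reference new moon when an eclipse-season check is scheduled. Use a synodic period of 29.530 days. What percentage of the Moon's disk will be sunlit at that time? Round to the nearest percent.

68%

186.3 d spans 6 complete synodic months (6 × 29.530 = 177.18 d) plus 9.12 d.
Phase angle: θ = 360°·(9.12 d)/(29.530 d) = 111.2°.
cos 111.2° = (-0.361), so f = (1 − (-0.361))/2 = 0.681, so 68%.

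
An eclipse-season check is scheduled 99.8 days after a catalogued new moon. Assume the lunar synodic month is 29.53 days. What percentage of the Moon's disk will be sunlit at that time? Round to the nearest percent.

86%

Reduce mod P: 99.8 − 3×29.53 = 11.21 d into the current lunation.
Elongation θ = 360° × 11.21/29.53 ≈ 136.7°.
With cos θ = (-0.727), the lit fraction is (1 − (-0.727))/2 ≈ 0.864, so 86%.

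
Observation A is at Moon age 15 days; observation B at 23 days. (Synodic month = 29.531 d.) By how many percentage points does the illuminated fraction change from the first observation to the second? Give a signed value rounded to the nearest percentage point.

First observation: θ = 360°·15/29.531 = 182.9°, so f = 0.999.
Second observation: θ = 280.4°, f = 0.410.
Δf = 0.410 − 0.999 = -0.589, i.e. -59 pp.

-59 pp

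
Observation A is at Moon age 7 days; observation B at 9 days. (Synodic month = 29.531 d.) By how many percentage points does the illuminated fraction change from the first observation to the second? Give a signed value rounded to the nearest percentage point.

+21 pp

First observation: θ = 360°·7/29.531 = 85.3°, so f = 0.459.
Second observation: θ = 109.7°, f = 0.669.
Δf = 0.669 − 0.459 = +0.209, i.e. +21 pp.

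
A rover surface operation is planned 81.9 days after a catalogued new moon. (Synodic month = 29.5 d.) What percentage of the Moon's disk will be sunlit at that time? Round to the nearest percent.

42%

81.9 d spans 2 complete synodic months (2 × 29.5 = 59.00 d) plus 22.90 d.
The Moon has covered 22.90/29.5 of its cycle, so θ ≈ 360° × 22.90/29.5 = 279.5°.
cos 279.5° = 0.164, so f = (1 − 0.164)/2 = 0.418, so 42%.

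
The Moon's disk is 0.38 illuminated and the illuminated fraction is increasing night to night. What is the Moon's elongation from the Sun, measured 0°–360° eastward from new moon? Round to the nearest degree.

Invert f = (1 − cos θ)/2 to get cos θ = 1 − 2(0.38) = 0.240, hence θ₀ = arccos 0.240 = 76.1°.
The Moon is waxing (0°–180°), so θ = 76.1° directly.

76°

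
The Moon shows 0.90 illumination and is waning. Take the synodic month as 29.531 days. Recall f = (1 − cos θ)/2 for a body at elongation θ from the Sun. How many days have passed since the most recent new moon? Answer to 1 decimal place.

17.8 days

cos θ = 1 − 2f = -0.800, giving a principal value of 143.1°.
A waning Moon lies in 180°–360°, so θ = 360° − 143.1° = 216.9°.
At 360°/29.531 d per day, 216.9° corresponds to 17.79 days.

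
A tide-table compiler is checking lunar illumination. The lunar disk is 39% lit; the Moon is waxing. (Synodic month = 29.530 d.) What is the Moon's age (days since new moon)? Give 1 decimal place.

6.3 days

From f = (1 − cos θ)/2: cos θ = 1 − 2×0.39 = 0.220; arccos → 77.3°.
Before full moon the principal value applies: θ = 77.3°.
At 360°/29.530 d per day, 77.3° corresponds to 6.34 days.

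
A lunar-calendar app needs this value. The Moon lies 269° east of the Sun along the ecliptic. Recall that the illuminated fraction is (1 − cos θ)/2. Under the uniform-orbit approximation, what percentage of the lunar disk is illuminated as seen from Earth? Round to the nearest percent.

f = (1 − cos 269°)/2 = (1 − (-0.017))/2 ≈ 0.509, i.e. 51%.

51%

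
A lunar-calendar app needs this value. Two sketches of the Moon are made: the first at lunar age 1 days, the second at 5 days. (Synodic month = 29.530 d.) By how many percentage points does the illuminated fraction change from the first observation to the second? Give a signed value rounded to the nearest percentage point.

θ₁ = 360° × 1/29.530 = 12.2°, f₁ = (1 − cos θ₁)/2 = 0.011.
θ₂ = 360° × 5/29.530 = 61.0°, f₂ = (1 − cos θ₂)/2 = 0.257.
Change = f₂ − f₁ = +0.246 → +25 percentage points.

+25 pp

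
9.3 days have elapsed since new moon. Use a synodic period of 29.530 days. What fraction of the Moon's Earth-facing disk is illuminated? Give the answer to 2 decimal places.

The Moon has covered 9.3/29.530 of its cycle, so θ ≈ 360° × 9.3/29.530 = 113.4°.
Illuminated fraction = (1 − cos 113.4°)/2 = (1 − (-0.397))/2 ≈ 0.698.

0.70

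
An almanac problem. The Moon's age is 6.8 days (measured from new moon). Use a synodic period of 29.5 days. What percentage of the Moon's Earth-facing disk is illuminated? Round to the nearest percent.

44%

Phase angle: θ = 360°·(6.8 d)/(29.5 d) = 83.0°.
Illuminated fraction = (1 − cos 83.0°)/2 = (1 − 0.122)/2 ≈ 0.439, so 44%.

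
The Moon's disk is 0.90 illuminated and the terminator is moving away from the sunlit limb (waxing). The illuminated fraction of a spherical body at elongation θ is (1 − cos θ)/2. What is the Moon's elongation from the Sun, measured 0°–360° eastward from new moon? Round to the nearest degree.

From f = (1 − cos θ)/2: cos θ = 1 − 2×0.90 = -0.800; arccos → 143.1°.
The Moon is waxing (0°–180°), so θ = 143.1° directly.

143°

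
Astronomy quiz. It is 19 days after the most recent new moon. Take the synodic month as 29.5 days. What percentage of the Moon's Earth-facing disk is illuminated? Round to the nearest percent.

The Moon has covered 19/29.5 of its cycle, so θ ≈ 360° × 19/29.5 = 231.9°.
With cos θ = (-0.618), the lit fraction is (1 − (-0.618))/2 ≈ 0.809, so 81%.

81%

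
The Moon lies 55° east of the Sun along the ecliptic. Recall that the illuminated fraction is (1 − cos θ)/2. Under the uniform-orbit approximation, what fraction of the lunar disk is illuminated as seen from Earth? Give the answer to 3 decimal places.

Half-versine of 55°: (1 − 0.574)/2 = 0.213.

0.213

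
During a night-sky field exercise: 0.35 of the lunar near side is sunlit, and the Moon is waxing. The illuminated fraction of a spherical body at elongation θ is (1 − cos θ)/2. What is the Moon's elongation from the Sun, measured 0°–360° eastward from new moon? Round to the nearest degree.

73°

cos θ = 1 − 2f = 0.300, giving a principal value of 72.5°.
Before full moon the principal value applies: θ = 72.5°.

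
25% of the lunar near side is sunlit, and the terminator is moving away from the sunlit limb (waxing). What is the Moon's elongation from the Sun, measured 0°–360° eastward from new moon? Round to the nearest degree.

cos θ = 1 − 2f = 0.500, giving a principal value of 60.0°.
Waxing ⇒ before full, so θ = 60.0°.

60°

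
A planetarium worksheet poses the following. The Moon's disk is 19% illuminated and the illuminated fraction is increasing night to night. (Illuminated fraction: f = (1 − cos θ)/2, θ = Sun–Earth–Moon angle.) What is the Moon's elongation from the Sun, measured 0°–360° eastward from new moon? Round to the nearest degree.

From f = (1 − cos θ)/2: cos θ = 1 − 2×0.19 = 0.620; arccos → 51.7°.
The Moon is waxing (0°–180°), so θ = 51.7° directly.

52°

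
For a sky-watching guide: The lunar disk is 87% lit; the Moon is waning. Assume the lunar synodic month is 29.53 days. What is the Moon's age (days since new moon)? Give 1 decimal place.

cos θ = 1 − 2f = -0.740, giving a principal value of 137.7°.
Waning ⇒ past full, so θ = 360° − 137.7° = 222.3°.
At 360°/29.53 d per day, 222.3° corresponds to 18.23 days.

18.2 days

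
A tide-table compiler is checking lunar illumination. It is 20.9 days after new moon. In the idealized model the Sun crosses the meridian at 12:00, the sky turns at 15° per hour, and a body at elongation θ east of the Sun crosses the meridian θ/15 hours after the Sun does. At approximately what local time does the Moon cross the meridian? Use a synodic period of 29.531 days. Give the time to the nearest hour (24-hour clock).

05:00

The Moon has covered 20.9/29.531 of its cycle, so θ ≈ 360° × 20.9/29.531 = 254.8°.
At 15° of sky rotation per hour, 254.8° corresponds to a 16.99 h lag.
12:00 + 16.99 h ≈ 04:59 → 05:00 to the nearest hour.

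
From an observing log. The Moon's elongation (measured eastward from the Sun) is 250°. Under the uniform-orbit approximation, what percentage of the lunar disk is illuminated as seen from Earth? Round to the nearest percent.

67%

Half-versine of 250°: (1 − (-0.342))/2 = 0.671, i.e. 67%.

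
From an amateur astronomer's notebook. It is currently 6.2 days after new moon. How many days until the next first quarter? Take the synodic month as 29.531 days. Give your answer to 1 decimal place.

1.2 days

First quarter occurs at elongation 90°, i.e. at age 29.531 × 90/360 = 7.383 d.
So 1.183 days remain (7.383 − 6.2).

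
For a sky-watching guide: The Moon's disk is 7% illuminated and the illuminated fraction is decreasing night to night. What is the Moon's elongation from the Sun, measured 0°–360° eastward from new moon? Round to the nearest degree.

cos θ = 1 − 2f = 0.860, giving a principal value of 30.7°.
Since the Moon is past full (waning), take the reflex angle: θ = 360° − 30.7° = 329.3°.

329°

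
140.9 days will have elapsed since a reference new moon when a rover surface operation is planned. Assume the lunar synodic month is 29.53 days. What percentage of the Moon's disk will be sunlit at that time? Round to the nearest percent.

43%

140.9/29.53 = 4.771 lunations, so 4 complete cycles and 22.78 d into the next.
Elongation θ = 360° × 22.78/29.53 ≈ 277.7°.
Illuminated fraction = (1 − cos 277.7°)/2 = (1 − 0.134)/2 ≈ 0.433, so 43%.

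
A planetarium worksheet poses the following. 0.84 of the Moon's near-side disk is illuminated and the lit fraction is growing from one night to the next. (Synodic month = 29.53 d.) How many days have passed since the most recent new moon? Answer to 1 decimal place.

Invert f = (1 − cos θ)/2 to get cos θ = 1 − 2(0.84) = -0.680, hence θ₀ = arccos -0.680 = 132.8°.
The Moon is waxing (0°–180°), so θ = 132.8° directly.
Age = 29.53 × 132.8°/360° ≈ 10.90 days.

10.9 days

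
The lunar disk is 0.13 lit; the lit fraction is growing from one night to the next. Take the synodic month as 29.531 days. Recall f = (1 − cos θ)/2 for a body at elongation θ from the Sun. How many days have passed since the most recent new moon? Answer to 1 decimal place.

3.5 days

From f = (1 − cos θ)/2: cos θ = 1 − 2×0.13 = 0.740; arccos → 42.3°.
Waxing ⇒ before full, so θ = 42.3°.
Age = 29.531 × 42.3°/360° ≈ 3.47 days.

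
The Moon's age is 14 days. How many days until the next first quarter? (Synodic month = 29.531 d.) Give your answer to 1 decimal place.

22.9 days

First quarter is 0.25 of the way through the cycle: age 0.25 × 29.531 = 7.383 d.
Already past this cycle's first quarter; the next is at 7.383 + 29.531 = 36.914 d, so 36.914 − 14 = 22.914 days.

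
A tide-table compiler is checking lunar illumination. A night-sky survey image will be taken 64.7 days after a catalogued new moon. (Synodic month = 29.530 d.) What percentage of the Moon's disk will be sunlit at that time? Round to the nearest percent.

32%

Reduce mod P: 64.7 − 2×29.530 = 5.64 d into the current lunation.
The Moon has covered 5.64/29.530 of its cycle, so θ ≈ 360° × 5.64/29.530 = 68.8°.
With cos θ = 0.362, the lit fraction is (1 − 0.362)/2 ≈ 0.319, so 32%.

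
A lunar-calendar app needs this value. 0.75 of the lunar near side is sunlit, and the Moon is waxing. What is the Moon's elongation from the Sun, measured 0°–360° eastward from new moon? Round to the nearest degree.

cos θ = 1 − 2f = -0.500, giving a principal value of 120.0°.
The Moon is waxing (0°–180°), so θ = 120.0° directly.

120°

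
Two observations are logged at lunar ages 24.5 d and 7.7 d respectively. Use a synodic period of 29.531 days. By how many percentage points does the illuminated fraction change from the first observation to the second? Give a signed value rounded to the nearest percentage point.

θ₁ = 360° × 24.5/29.531 = 298.7°, f₁ = (1 − cos θ₁)/2 = 0.260.
θ₂ = 360° × 7.7/29.531 = 93.9°, f₂ = (1 − cos θ₂)/2 = 0.534.
Change = f₂ − f₁ = +0.274 → +27 percentage points.

+27 percentage points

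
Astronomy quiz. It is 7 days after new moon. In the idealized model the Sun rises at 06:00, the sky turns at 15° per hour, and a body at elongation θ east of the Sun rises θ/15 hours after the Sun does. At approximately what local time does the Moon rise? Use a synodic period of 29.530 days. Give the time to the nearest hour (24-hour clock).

The Moon has covered 7/29.530 of its cycle, so θ ≈ 360° × 7/29.530 = 85.3°.
Delay after the Sun = 85.3° / (15°/h) ≈ 5.69 h.
06:00 + 5.69 h ≈ 11:41 → 12:00 to the nearest hour.

12:00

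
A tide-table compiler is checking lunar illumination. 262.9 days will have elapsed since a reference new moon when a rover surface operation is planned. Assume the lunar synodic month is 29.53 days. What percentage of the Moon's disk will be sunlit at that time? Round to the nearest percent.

Reduce mod P: 262.9 − 8×29.53 = 26.66 d into the current lunation.
The Moon has covered 26.66/29.53 of its cycle, so θ ≈ 360° × 26.66/29.53 = 325.0°.
cos 325.0° = 0.819, so f = (1 − 0.819)/2 = 0.090, so 9%.

9%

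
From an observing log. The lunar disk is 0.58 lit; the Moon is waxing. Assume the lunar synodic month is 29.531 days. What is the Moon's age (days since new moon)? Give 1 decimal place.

8.1 days

Invert f = (1 − cos θ)/2 to get cos θ = 1 − 2(0.58) = -0.160, hence θ₀ = arccos -0.160 = 99.2°.
Waxing ⇒ before full, so θ = 99.2°.
Age = 29.531 × 99.2°/360° ≈ 8.14 days.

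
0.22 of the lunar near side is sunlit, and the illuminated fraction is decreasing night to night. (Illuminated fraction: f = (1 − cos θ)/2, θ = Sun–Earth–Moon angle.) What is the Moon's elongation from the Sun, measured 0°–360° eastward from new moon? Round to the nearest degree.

cos θ = 1 − 2f = 0.560, giving a principal value of 55.9°.
Waning ⇒ past full, so θ = 360° − 55.9° = 304.1°.

304°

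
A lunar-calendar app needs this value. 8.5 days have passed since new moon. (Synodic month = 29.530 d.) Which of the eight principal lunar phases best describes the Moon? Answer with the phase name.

At 8.5/29.530 of the cycle, θ ≈ 104° — the first quarter range.

first quarter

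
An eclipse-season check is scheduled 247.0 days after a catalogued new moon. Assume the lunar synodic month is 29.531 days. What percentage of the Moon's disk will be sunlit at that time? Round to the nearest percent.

83%

247.0 d spans 8 complete synodic months (8 × 29.531 = 236.25 d) plus 10.75 d.
Phase angle: θ = 360°·(10.75 d)/(29.531 d) = 131.1°.
Illuminated fraction = (1 − cos 131.1°)/2 = (1 − (-0.657))/2 ≈ 0.829, so 83%.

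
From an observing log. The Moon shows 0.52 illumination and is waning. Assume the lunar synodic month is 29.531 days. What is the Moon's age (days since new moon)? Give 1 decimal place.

cos θ = 1 − 2f = -0.040, giving a principal value of 92.3°.
A waning Moon lies in 180°–360°, so θ = 360° − 92.3° = 267.7°.
Age = 29.531 × 267.7°/360° ≈ 21.96 days.

22.0 days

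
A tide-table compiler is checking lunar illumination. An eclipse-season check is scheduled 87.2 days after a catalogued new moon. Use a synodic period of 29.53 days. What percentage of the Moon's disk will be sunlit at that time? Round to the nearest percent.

2%

87.2/29.53 = 2.953 lunations, so 2 complete cycles and 28.14 d into the next.
The Moon has covered 28.14/29.53 of its cycle, so θ ≈ 360° × 28.14/29.53 = 343.1°.
With cos θ = 0.957, the lit fraction is (1 − 0.957)/2 ≈ 0.022, so 2%.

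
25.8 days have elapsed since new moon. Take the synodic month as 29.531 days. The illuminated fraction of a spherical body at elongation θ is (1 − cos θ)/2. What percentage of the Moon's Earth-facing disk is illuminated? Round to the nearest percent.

The Moon has covered 25.8/29.531 of its cycle, so θ ≈ 360° × 25.8/29.531 = 314.5°.
Illuminated fraction = (1 − cos 314.5°)/2 = (1 − 0.701)/2 ≈ 0.149, so 15%.

15%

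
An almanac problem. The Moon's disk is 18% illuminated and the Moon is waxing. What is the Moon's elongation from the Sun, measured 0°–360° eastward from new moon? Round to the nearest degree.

50°

Invert f = (1 − cos θ)/2 to get cos θ = 1 − 2(0.18) = 0.640, hence θ₀ = arccos 0.640 = 50.2°.
Before full moon the principal value applies: θ = 50.2°.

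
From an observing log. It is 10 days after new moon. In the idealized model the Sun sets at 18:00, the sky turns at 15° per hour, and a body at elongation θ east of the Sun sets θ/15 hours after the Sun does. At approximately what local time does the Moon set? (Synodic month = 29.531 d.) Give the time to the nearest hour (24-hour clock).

02:00

The Moon has covered 10/29.531 of its cycle, so θ ≈ 360° × 10/29.531 = 121.9°.
The Moon trails the Sun by θ/15 = 121.9/15 ≈ 8.13 hours.
18:00 + 8.13 h ≈ 02:08 → 02:00 to the nearest hour.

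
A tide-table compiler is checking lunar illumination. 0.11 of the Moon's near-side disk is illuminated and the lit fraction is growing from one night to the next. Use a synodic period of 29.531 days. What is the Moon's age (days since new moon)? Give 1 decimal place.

3.2 days

cos θ = 1 − 2f = 0.780, giving a principal value of 38.7°.
Before full moon the principal value applies: θ = 38.7°.
Age = 29.531 × 38.7°/360° ≈ 3.18 days.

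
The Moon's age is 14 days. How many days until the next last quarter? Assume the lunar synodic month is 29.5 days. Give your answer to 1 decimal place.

Last quarter occurs at elongation 270°, i.e. at age 29.5 × 270/360 = 22.125 d.
That is 22.125 − 14 = 8.125 days ahead.

8.1 days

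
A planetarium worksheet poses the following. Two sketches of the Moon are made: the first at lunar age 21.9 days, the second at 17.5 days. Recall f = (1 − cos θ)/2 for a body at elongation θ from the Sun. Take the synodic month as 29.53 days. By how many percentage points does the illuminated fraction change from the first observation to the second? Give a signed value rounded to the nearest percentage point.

θ₁ = 360° × 21.9/29.53 = 267.0°, f₁ = (1 − cos θ₁)/2 = 0.526.
θ₂ = 360° × 17.5/29.53 = 213.3°, f₂ = (1 − cos θ₂)/2 = 0.918.
Change = f₂ − f₁ = +0.391 → +39 percentage points.

+39 pp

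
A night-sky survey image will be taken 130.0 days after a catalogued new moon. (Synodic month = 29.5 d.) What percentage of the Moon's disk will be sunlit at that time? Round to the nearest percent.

92%

Reduce mod P: 130.0 − 4×29.5 = 12.00 d into the current lunation.
The Moon has covered 12.00/29.5 of its cycle, so θ ≈ 360° × 12.00/29.5 = 146.4°.
cos 146.4° = (-0.833), so f = (1 − (-0.833))/2 = 0.917, so 92%.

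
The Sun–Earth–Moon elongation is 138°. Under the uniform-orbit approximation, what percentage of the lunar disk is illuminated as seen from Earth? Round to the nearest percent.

cos 138° = (-0.743), so f = (1 − (-0.743))/2 = 0.872, i.e. 87%.

87%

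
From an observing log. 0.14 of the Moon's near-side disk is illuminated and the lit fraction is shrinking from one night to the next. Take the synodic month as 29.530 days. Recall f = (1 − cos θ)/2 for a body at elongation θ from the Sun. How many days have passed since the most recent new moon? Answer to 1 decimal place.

From f = (1 − cos θ)/2: cos θ = 1 − 2×0.14 = 0.720; arccos → 43.9°.
Waning ⇒ past full, so θ = 360° − 43.9° = 316.1°.
At 360°/29.530 d per day, 316.1° corresponds to 25.93 days.

25.9 days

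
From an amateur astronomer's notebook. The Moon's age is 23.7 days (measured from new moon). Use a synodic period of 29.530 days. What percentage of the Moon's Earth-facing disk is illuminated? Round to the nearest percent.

Elongation θ = 360° × 23.7/29.530 ≈ 288.9°.
Illuminated fraction = (1 − cos 288.9°)/2 = (1 − 0.324)/2 ≈ 0.338, so 34%.

34%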